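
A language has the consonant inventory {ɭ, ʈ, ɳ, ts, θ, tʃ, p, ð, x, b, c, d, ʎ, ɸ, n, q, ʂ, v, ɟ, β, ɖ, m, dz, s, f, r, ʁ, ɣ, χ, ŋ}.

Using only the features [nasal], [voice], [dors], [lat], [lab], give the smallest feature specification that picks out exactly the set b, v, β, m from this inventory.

[+voice, +lab]

/b, v, β, m/ are all [+voice], [+labial], and no other segment in the inventory matches both values. Dropping any one of them over-generates: [+labial] alone would also admit /p, ɸ, f/; [+voice] alone would also admit /ɭ, ɳ, ð, d, …/. No other single listed feature picks out exactly this set either, so fewer than two features will not do.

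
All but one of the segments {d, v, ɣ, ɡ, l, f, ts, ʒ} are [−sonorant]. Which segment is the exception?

/ts, ɣ, v, d, f, ɡ, ʒ/ are all [−sonorant]; /l/ (alveolar lateral approximant) is [+sonorant].

l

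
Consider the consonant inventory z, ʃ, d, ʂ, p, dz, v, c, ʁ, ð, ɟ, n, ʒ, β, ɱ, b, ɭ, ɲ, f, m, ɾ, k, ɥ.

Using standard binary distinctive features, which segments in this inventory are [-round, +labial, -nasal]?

p, v, β, b, f

The [-round] segments are /z, ʃ, d, ʂ, p, dz, v, c, ʁ, ð, ɟ, n, ʒ, β, ɱ, b, ɭ, ɲ, f, m, ɾ, k/.
Within that set, [+labial] gives /p, v, β, ɱ, b, f, m/.
Among these, [-nasal] leaves /p, v, β, b, f/.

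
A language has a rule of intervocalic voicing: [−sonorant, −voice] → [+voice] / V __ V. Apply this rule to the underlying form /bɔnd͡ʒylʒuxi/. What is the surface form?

/x/ satisfies [−sonorant, −voice] and sits in V __ V. The [+voice] counterpart of the voiceless velar fricative is /ɣ/. Other segments in /bɔnd͡ʒylʒuxi/ either fail the structural description or are not in the environment, so the surface form is [bɔnd͡ʒylʒuɣi].

[bɔnd͡ʒylʒuɣi]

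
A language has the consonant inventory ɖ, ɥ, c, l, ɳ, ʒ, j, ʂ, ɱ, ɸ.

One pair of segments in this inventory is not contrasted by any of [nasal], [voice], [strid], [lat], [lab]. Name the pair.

ɖ, j

/ɖ/ (voiced retroflex stop) and /j/ (palatal glide) are both [-nasal], [+voice], [-strident], [-lateral], [-labial], so none of the listed features separates them. (They do differ in [sonorant], [continuant] and [dorsal], which are not among the given features.) Every other pair in the inventory differs on at least one listed feature.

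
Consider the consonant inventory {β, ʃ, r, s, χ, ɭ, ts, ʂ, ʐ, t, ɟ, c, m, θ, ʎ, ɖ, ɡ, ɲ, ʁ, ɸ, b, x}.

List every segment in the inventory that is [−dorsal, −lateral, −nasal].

Eliminate segments failing any feature: /χ, ɟ, c, ʎ, ɡ, ɲ, ʁ, x/ are [+dorsal]; /ɭ/ is [+lateral]; /m/ is [+nasal]. The remaining /β, ʃ, r, s, ts, ʂ, ʐ, t, θ, ɖ, ɸ, b/ satisfy [−dorsal], [−lateral], [−nasal].

β, ʃ, r, s, ts, ʂ, ʐ, t, θ, ɖ, ɸ, b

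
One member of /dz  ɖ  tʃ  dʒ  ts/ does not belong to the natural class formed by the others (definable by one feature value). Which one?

/ts, dz, dʒ, tʃ/ are all [+delayed release], but /ɖ/ (voiced retroflex stop) is [-delayed release]. No other single segment can be removed to leave a set sharing one feature value that the removed segment lacks, so /ɖ/ is the odd one out.

ɖ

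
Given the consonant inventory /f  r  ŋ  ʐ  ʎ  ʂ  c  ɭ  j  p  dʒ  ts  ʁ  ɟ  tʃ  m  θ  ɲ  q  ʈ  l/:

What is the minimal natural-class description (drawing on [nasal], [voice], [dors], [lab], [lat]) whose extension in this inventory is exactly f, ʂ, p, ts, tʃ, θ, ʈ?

/f, ʂ, p, ts, tʃ, θ, ʈ/ are all [−voice], [−dorsal], and no other segment in the inventory matches both values. Dropping any one of them over-generates: [−dorsal] alone would also admit /r, ʐ, ɭ, dʒ, …/; [−voice] alone would also admit /c, q/. No other single listed feature picks out exactly this set either, so fewer than two features will not do.

[−voice, −dors]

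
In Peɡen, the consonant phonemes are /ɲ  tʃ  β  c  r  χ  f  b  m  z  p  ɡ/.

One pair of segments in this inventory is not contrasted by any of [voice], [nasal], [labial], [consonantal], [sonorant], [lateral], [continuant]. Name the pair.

tʃ, c

On the given features, /tʃ/ and /c/ have an identical profile: [−voice], [−nasal], [−labial], [+consonantal], [−sonorant], [−lateral], [−continuant]. No other two segments in the inventory coincide on all 7 features. (They do differ in [strident], [delayed release] and [dorsal], which are not among the given features.)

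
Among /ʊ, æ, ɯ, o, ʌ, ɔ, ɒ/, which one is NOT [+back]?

æ

/ɒ, ʊ, ʌ, o, ɔ, ɯ/ are all [+back]; /æ/ (low front unrounded vowel) is [−back].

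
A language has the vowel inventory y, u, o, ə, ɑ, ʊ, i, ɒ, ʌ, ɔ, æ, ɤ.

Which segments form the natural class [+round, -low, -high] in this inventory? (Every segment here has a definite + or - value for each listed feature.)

Eliminate segments failing any feature: /y, u, ʊ/ are [+high]; /ə, ɑ, i, ʌ, æ, ɤ/ are [-round]; /ɒ/ is [+low]. The remaining /o, ɔ/ satisfy [+round], [-low], [-high].

o, ɔ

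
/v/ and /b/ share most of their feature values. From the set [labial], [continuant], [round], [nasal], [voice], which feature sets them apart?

[continuant]

/v/ is the voiced labiodental fricative and /b/ is the voiced bilabial stop. Both are [+labial], [−round], [−nasal], [+voice]. /v/ is [+continuant] while /b/ is [−continuant], so the distinguishing feature is [continuant].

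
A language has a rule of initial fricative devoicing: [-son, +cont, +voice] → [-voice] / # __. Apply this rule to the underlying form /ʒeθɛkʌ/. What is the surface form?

[ʃeθɛkʌ]

The only segment in the rule's environment that also matches [-son, +cont, +voice] is /ʒ/. Applying [-voice] turns the voiced postalveolar fricative into /ʃ/ (voiceless postalveolar fricative), giving [ʃeθɛkʌ].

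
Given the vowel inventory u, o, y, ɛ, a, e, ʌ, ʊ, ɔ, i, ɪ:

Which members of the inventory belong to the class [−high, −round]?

ɛ, a, e, ʌ

Eliminate segments failing any feature: /u, y, ʊ, i, ɪ/ are [+high]; /o, ɔ/ are [+round]. The remaining /ɛ, a, e, ʌ/ satisfy [−high], [−round].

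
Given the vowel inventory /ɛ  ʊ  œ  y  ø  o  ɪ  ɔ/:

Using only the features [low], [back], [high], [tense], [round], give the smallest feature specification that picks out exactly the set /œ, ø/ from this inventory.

[−high, −back, +round]

/œ, ø/ are all [−high], [−back], [+round], and no other segment in the inventory matches all three values. Dropping any one of them over-generates: [−back, +round] alone would also admit /y/; [−high, +round] alone would also admit /o, ɔ/; [−high, −back] alone would also admit /ɛ/. No other combination of two listed features picks out exactly this set either, so fewer than three features will not do.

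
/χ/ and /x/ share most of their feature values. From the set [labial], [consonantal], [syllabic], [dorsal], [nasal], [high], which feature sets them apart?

/χ/ is the voiceless uvular fricative and /x/ is the voiceless velar fricative. Both are [-labial], [+consonantal], [-syllabic], [+dorsal], [-nasal]. /χ/ is [-high] while /x/ is [+high], so the distinguishing feature is [high].

[high]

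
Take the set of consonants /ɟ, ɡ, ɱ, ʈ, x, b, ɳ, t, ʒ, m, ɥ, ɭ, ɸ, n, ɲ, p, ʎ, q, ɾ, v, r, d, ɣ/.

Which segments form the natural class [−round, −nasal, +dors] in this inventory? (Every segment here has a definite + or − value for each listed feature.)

ɟ, ɡ, x, ʎ, q, ɣ

Checking each segment against [−round], [−nasal], [+dorsal]: /ɟ/ (voiced palatal stop), /ɡ/ (voiced velar stop), /x/ (voiceless velar fricative), /ʎ/ (palatal lateral approximant), /q/ (voiceless uvular stop), /ɣ/ (voiced velar fricative) satisfy every feature; every other segment in the inventory fails at least one.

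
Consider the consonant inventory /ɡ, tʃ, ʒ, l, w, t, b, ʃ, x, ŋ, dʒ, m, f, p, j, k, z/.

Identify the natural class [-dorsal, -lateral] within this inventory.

Eliminate segments failing any feature: /ɡ, w, x, ŋ, j, k/ are [+dorsal]; /l/ is [+lateral]. The remaining /tʃ, ʒ, t, b, ʃ, dʒ, m, f, p, z/ satisfy [-dorsal], [-lateral].

tʃ, ʒ, t, b, ʃ, dʒ, m, f, p, z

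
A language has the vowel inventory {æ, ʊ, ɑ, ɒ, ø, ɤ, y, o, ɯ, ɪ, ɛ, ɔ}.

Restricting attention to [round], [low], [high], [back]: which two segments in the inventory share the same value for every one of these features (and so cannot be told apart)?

Both /o/ and /ɔ/ are [+round], [-low], [-high], [+back]. Since the list omits [tense] — which does distinguish the mid back rounded tense vowel from the mid back rounded lax vowel — this pair collapses; all other pairs remain distinct.

o, ɔ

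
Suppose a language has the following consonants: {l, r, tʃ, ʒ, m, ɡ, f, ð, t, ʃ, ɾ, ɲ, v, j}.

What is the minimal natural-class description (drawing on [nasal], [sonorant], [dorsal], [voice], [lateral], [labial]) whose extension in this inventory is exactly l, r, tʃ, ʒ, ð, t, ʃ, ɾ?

[-labial, -dorsal]

Every target segment is [-labial], [-dorsal]; each remaining inventory member fails at least one of these. Each conjunct is needed — [-dorsal] alone would also admit /m, f, v/; [-labial] alone would also admit /ɡ, ɲ, j/ — and no other single listed feature has exactly this extension, so two is the minimum.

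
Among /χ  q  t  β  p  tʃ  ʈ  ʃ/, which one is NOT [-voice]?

/t, ʃ, tʃ, χ, q, ʈ, p/ are all [-voice]; /β/ (voiced bilabial fricative) is [+voice].

β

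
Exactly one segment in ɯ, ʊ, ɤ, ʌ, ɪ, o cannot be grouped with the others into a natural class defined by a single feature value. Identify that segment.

/o, ʊ, ɤ, ɯ, ʌ/ are all [+back], but /ɪ/ (high front unrounded lax vowel) is [−back]. No other single segment can be removed to leave a set sharing one feature value that the removed segment lacks, so /ɪ/ is the odd one out.

ɪ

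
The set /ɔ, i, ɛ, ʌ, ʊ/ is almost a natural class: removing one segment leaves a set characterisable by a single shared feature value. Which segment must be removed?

[tense] groups all but one: /ʊ, ɛ, ɔ, ʌ/ share [−tense] while /i/ (high front unrounded tense vowel) alone is [+tense]. Removing any other segment would not leave a single-feature class that excludes it.

i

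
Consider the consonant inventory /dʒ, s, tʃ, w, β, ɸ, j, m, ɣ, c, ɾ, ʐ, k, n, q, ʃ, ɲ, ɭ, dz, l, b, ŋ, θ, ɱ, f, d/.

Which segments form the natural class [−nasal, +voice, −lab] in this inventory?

First, the [−nasal] segments are /dʒ, s, tʃ, w, β, ɸ, j, ɣ, c, ɾ, ʐ, k, q, ʃ, ɭ, dz, l, b, θ, f, d/.
Among these, [+voice] gives /dʒ, w, β, j, ɣ, ɾ, ʐ, ɭ, dz, l, b, d/.
Within that set, [−labial] leaves /dʒ, j, ɣ, ɾ, ʐ, ɭ, dz, l, d/.

dʒ, j, ɣ, ɾ, ʐ, ɭ, dz, l, d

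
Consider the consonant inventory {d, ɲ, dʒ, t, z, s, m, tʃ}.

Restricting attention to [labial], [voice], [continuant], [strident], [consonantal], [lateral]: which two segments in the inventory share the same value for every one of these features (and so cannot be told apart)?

/ɲ/ (palatal nasal) and /d/ (voiced alveolar stop) are both [−labial], [+voice], [−continuant], [−strident], [+consonantal], [−lateral], so none of the listed features separates them. (They do differ in [sonorant], [nasal] and [dorsal], which are not among the given features.) Every other pair in the inventory differs on at least one listed feature.

ɲ, d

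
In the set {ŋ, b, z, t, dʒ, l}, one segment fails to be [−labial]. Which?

Every segment except /b/ is [−labial]. /b/ (voiced bilabial stop) is [+labial], so it is the exception.

b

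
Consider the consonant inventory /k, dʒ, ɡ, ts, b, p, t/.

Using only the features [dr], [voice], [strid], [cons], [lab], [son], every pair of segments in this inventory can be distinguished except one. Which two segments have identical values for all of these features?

k, t

On the given features, /k/ and /t/ have an identical profile: [−delayed release], [−voice], [−strident], [+consonantal], [−labial], [−sonorant]. No other two segments in the inventory coincide on all 6 features. (They do differ in [coronal] and [dorsal], which are not among the given features.)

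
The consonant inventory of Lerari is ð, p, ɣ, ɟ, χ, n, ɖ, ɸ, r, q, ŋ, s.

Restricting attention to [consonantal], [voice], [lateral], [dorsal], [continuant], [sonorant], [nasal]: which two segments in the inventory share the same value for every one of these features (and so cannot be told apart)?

s, ɸ

/s/ (voiceless alveolar fricative) and /ɸ/ (voiceless bilabial fricative) are both [+consonantal], [-voice], [-lateral], [-dorsal], [+continuant], [-sonorant], [-nasal], so none of the listed features separates them. (They do differ in [strident], [labial] and [coronal], which are not among the given features.) Every other pair in the inventory differs on at least one listed feature.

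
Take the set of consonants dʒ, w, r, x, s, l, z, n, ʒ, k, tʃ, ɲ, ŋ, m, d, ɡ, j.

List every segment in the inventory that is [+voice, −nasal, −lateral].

dʒ, w, r, z, ʒ, d, ɡ, j

Among the inventory, the [+voice] segments are /dʒ, w, r, l, z, n, ʒ, ɲ, ŋ, m, d, ɡ, j/.
Within that set, [−nasal] gives /dʒ, w, r, l, z, ʒ, d, ɡ, j/.
Among these, [−lateral] leaves /dʒ, w, r, z, ʒ, d, ɡ, j/.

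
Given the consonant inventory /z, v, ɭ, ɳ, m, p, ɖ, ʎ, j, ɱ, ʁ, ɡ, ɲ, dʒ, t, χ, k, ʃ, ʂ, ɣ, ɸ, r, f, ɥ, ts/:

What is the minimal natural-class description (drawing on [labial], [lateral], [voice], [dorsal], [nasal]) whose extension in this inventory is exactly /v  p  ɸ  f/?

The class [-nasal], [+labial], [-dorsal] has exactly /v, p, ɸ, f/ as its extension in this inventory. No smaller conjunction from the listed features achieves this: [+labial, -dorsal] alone would also admit /m, ɱ/; [-nasal, -dorsal] alone would also admit /z, ɭ, ɖ, dʒ, …/; [-nasal, +labial] alone would also admit /ɥ/; and checking the remaining two-feature bundles turns up none with this extension.

[-nasal, +labial, -dorsal]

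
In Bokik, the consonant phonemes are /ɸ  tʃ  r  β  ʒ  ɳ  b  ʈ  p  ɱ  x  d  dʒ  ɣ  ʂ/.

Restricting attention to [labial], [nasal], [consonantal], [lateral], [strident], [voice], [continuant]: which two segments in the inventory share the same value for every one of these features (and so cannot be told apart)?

/r/ (alveolar trill) and /ɣ/ (voiced velar fricative) are both [−labial], [−nasal], [+consonantal], [−lateral], [−strident], [+voice], [+continuant], so none of the listed features separates them. (They do differ in [sonorant], [coronal] and [dorsal], which are not among the given features.) Every other pair in the inventory differs on at least one listed feature.

r, ɣ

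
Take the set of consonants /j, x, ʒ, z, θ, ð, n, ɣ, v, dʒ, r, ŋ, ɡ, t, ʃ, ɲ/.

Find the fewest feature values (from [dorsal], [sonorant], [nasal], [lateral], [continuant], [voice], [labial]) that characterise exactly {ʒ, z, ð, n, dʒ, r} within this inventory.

[+voice, −labial, −dorsal]

The class [+voice], [−labial], [−dorsal] has exactly /ʒ, z, ð, n, dʒ, r/ as its extension in this inventory. No smaller conjunction from the listed features achieves this: [−labial, −dorsal] alone would also admit /θ, t, ʃ/; [+voice, −dorsal] alone would also admit /v/; [+voice, −labial] alone would also admit /j, ɣ, ŋ, ɡ, …/; and checking the remaining two-feature bundles turns up none with this extension.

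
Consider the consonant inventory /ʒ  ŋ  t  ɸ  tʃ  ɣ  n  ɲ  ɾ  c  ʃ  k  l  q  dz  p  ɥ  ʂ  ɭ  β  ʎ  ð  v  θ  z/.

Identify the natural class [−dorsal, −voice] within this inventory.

t, ɸ, tʃ, ʃ, p, ʂ, θ

Checking each segment against [−dorsal], [−voice]: /t/ (voiceless alveolar stop), /ɸ/ (voiceless bilabial fricative), /tʃ/ (voiceless postalveolar affricate), /ʃ/ (voiceless postalveolar fricative), /p/ (voiceless bilabial stop), /ʂ/ (voiceless retroflex fricative), among others, satisfy every feature; every other segment in the inventory fails at least one.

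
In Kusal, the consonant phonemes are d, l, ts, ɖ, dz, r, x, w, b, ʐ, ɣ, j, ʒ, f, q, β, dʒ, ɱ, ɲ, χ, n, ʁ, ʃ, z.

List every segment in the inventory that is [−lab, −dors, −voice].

ts, ʃ

Checking each segment against [−labial], [−dorsal], [−voice]: /ts/ (voiceless alveolar affricate), /ʃ/ (voiceless postalveolar fricative) satisfy every feature; every other segment in the inventory fails at least one.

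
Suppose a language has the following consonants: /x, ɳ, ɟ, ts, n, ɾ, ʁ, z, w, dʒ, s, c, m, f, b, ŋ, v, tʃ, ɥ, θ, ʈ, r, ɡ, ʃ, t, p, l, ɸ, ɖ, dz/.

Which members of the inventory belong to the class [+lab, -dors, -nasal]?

f, b, v, p, ɸ

Eliminate segments failing any feature: /x, ɳ, ɟ, ts, n, ɾ, ʁ, z, dʒ, s, c, ŋ, tʃ, θ, ʈ, r, ɡ, ʃ, t, l, ɖ, dz/ are [-labial]; /w, ɥ/ are [+dorsal]; /m/ is [+nasal]. The remaining /f, b, v, p, ɸ/ satisfy [+labial], [-dorsal], [-nasal].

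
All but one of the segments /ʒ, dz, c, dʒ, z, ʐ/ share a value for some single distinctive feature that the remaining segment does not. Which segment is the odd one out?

[strident] (equivalently [voice], [dorsal]) groups all but one: /z, ʐ, ʒ, dz, dʒ/ share [+strident] while /c/ (voiceless palatal stop) alone is [−strident]. Removing any other segment would not leave a single-feature class that excludes it.

c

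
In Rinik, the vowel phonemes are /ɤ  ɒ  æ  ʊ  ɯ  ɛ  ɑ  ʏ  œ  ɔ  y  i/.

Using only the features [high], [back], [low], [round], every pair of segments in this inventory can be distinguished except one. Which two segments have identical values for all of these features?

Both /y/ and /ʏ/ are [+high], [-back], [-low], [+round]. Since the list omits [tense] — which does distinguish the high front rounded tense vowel from the high front rounded lax vowel — this pair collapses; all other pairs remain distinct.

y, ʏ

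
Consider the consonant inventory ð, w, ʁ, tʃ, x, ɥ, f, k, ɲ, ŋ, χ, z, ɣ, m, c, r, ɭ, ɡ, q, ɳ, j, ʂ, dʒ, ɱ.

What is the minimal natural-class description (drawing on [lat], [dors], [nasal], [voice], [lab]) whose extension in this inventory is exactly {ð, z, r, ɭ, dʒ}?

[+voice, -nasal, -dors]

/ð, z, r, ɭ, dʒ/ are all [+voice], [-nasal], [-dorsal], and no other segment in the inventory matches all three values. Dropping any one of them over-generates: [-nasal, -dorsal] alone would also admit /tʃ, f, ʂ/; [+voice, -dorsal] alone would also admit /m, ɳ, ɱ/; [+voice, -nasal] alone would also admit /w, ʁ, ɥ, ɣ, …/. No other combination of two listed features picks out exactly this set either, so fewer than three features will not do.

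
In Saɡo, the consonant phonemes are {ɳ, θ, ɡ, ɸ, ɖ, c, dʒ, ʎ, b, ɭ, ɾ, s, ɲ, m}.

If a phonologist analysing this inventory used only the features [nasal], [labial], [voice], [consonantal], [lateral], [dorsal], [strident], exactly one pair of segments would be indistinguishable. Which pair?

Both /ɖ/ and /ɾ/ are [-nasal], [-labial], [+voice], [+consonantal], [-lateral], [-dorsal], [-strident]. Since the list omits [sonorant] and [anterior] — which do distinguish the voiced retroflex stop from the alveolar tap — this pair collapses; all other pairs remain distinct.

ɖ, ɾ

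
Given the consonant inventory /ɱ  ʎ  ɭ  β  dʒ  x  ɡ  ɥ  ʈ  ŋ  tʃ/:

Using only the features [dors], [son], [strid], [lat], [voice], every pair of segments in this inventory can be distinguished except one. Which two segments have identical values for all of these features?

On the given features, /ŋ/ and /ɥ/ have an identical profile: [+dorsal], [+sonorant], [−strident], [−lateral], [+voice]. No other two segments in the inventory coincide on all 5 features. (They do differ in [nasal], [continuant], [labial], [round] and [back], which are not among the given features.)

ŋ, ɥ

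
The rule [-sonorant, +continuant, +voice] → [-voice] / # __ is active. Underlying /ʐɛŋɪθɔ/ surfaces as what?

The only segment in the rule's environment that also matches [-sonorant, +continuant, +voice] is /ʐ/. Applying [-voice] turns the voiced retroflex fricative into /ʂ/ (voiceless retroflex fricative), giving [ʂɛŋɪθɔ].

[ʂɛŋɪθɔ]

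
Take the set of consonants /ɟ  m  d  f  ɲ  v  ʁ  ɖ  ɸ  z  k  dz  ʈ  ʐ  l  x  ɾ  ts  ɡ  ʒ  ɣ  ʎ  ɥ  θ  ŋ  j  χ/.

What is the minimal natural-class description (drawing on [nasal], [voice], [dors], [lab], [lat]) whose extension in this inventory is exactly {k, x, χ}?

[-voice, +dors]

Every target segment is [-voice], [+dorsal]; each remaining inventory member fails at least one of these. Each conjunct is needed — [+dorsal] alone would also admit /ɟ, ɲ, ʁ, ɡ, …/; [-voice] alone would also admit /f, ɸ, ʈ, ts, …/ — and no other single listed feature has exactly this extension, so two is the minimum.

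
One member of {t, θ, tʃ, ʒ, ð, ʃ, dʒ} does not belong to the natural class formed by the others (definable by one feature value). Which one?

The remaining segments after removing /t/ share [+distributed]; /t/ (voiceless alveolar stop) is [-distributed]. For every other candidate removal, the leftover set fails to share any single feature value that the removed segment lacks.

t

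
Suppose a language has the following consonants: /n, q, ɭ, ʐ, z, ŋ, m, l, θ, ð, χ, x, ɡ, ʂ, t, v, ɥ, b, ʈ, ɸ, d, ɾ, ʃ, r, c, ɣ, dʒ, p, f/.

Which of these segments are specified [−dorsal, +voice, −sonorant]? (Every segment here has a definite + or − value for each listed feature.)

ʐ, z, ð, v, b, d, dʒ

Eliminate segments failing any feature: /n, ɭ, m, l, ɾ, r/ are [+sonorant]; /q, ŋ, χ, x, ɡ, ɥ, c, ɣ/ are [+dorsal]; /θ, ʂ, t, ʈ, ɸ, ʃ, p, f/ are [−voice]. The remaining /ʐ, z, ð, v, b, d, dʒ/ satisfy [−dorsal], [+voice], [−sonorant].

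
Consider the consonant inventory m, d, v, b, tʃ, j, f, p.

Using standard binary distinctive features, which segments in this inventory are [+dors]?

The feature [dorsal] marks segments articulated with the tongue body. In this inventory /j/ has that property, so it is [+dorsal]; /m, d, v, b, tʃ, f, p/ are [−dorsal].

j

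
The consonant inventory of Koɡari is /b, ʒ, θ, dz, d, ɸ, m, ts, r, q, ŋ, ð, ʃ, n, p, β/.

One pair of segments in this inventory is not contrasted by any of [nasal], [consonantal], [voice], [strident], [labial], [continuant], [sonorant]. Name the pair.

ŋ, n

Both /ŋ/ and /n/ are [+nasal], [+consonantal], [+voice], [−strident], [−labial], [−continuant], [+sonorant]. Since the list omits [coronal] and [dorsal] — which do distinguish the velar nasal from the alveolar nasal — this pair collapses; all other pairs remain distinct.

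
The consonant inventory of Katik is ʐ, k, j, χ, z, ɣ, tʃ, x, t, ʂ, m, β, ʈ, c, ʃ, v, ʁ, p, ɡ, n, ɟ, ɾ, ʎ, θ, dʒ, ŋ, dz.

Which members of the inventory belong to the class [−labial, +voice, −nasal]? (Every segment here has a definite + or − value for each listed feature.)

ʐ, j, z, ɣ, ʁ, ɡ, ɟ, ɾ, ʎ, dʒ, dz

Checking each segment against [−labial], [+voice], [−nasal]: /ʐ/ (voiced retroflex fricative), /j/ (palatal glide), /z/ (voiced alveolar fricative), /ɣ/ (voiced velar fricative), /ʁ/ (voiced uvular fricative), /ɡ/ (voiced velar stop), among others, satisfy every feature; every other segment in the inventory fails at least one.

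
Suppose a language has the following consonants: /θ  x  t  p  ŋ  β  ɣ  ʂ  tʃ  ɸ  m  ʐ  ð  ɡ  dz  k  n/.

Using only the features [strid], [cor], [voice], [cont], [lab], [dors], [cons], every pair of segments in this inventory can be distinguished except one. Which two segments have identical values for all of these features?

ŋ, ɡ

Both /ŋ/ and /ɡ/ are [−strident], [−coronal], [+voice], [−continuant], [−labial], [+dorsal], [+consonantal]. Since the list omits [sonorant] and [nasal] — which do distinguish the velar nasal from the voiced velar stop — this pair collapses; all other pairs remain distinct.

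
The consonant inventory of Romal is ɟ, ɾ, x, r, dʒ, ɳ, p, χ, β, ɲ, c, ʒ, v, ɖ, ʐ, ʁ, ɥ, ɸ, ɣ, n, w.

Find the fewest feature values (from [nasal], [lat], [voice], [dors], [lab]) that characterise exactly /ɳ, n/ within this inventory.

[+nasal, −dors]

The class [+nasal], [−dorsal] has exactly /ɳ, n/ as its extension in this inventory. No smaller conjunction from the listed features achieves this: [−dorsal] alone would also admit /ɾ, r, dʒ, p, …/; [+nasal] alone would also admit /ɲ/; and checking the remaining single features turns up none with this extension.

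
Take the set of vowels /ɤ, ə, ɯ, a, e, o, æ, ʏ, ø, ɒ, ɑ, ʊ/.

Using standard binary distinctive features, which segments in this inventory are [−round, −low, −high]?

Among the inventory, the [−round] segments are /ɤ, ə, ɯ, a, e, æ, ɑ/.
Of those, [−low] gives /ɤ, ə, ɯ, e/.
Of those, [−high] leaves /ɤ, ə, e/.

ɤ, ə, e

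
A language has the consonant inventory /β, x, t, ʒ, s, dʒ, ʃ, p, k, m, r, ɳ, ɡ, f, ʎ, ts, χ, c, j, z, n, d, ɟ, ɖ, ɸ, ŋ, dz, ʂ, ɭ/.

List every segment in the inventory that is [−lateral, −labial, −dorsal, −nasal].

Eliminate segments failing any feature: /β, p, m, f, ɸ/ are [+labial]; /x, k, ɡ, χ, c, j, ɟ, ŋ/ are [+dorsal]; /ɳ, n/ are [+nasal]; /ʎ, ɭ/ are [+lateral]. The remaining /t, ʒ, s, dʒ, ʃ, r, ts, z, d, ɖ, dz, ʂ/ satisfy [−lateral], [−labial], [−dorsal], [−nasal].

t, ʒ, s, dʒ, ʃ, r, ts, z, d, ɖ, dz, ʂ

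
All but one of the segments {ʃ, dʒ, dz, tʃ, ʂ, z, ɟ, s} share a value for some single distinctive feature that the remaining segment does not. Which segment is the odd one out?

ɟ

/ʂ, dz, dʒ, s, ʃ, z, tʃ/ are all [+strident], but /ɟ/ (voiced palatal stop) is [−strident]. No other single segment can be removed to leave a set sharing one feature value that the removed segment lacks, so /ɟ/ is the odd one out.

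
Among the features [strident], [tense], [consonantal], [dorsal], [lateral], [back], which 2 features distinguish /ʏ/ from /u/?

The two segments share [-strident], [-consonantal], [+dorsal], [-lateral]. The only features from the list on which they differ: /ʏ/ is [-back] while /u/ is [+back]; /ʏ/ is [-tense] while /u/ is [+tense].

[back], [tense]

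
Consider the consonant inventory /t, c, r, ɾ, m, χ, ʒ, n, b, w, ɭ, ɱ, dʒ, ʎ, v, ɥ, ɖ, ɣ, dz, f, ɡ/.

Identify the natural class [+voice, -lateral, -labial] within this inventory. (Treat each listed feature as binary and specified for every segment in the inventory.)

Checking each segment against [+voice], [-lateral], [-labial]: /r/ (alveolar trill), /ɾ/ (alveolar tap), /ʒ/ (voiced postalveolar fricative), /n/ (alveolar nasal), /dʒ/ (voiced postalveolar affricate), /ɖ/ (voiced retroflex stop), among others, satisfy every feature; every other segment in the inventory fails at least one.

r, ɾ, ʒ, n, dʒ, ɖ, ɣ, dz, ɡ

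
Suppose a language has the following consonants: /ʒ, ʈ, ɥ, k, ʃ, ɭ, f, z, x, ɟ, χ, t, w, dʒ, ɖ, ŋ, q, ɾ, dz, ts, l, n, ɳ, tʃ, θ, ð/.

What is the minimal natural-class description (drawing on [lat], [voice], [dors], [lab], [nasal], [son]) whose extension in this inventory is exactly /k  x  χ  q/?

Every target segment is [−voice], [+dorsal]; each remaining inventory member fails at least one of these. Each conjunct is needed — [+dorsal] alone would also admit /ɥ, ɟ, w, ŋ/; [−voice] alone would also admit /ʈ, ʃ, f, t, …/ — and no other single listed feature has exactly this extension, so two is the minimum.

[−voice, +dors]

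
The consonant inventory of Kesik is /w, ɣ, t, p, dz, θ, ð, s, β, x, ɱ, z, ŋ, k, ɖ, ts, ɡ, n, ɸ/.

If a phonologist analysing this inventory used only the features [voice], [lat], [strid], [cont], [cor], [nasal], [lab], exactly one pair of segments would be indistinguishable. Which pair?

w, β

/w/ (labial-velar glide) and /β/ (voiced bilabial fricative) are both [+voice], [−lateral], [−strident], [+continuant], [−coronal], [−nasal], [+labial], so none of the listed features separates them. (They do differ in [sonorant], [round] and [dorsal], which are not among the given features.) Every other pair in the inventory differs on at least one listed feature.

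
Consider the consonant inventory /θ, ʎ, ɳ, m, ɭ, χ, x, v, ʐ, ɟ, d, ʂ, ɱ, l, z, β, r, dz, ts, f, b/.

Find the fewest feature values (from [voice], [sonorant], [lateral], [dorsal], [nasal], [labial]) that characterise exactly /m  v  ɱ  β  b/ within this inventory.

[+voice, +labial]

The class [+voice], [+labial] has exactly /m, v, ɱ, β, b/ as its extension in this inventory. No smaller conjunction from the listed features achieves this: [+labial] alone would also admit /f/; [+voice] alone would also admit /ʎ, ɳ, ɭ, ʐ, …/; and checking the remaining single features turns up none with this extension.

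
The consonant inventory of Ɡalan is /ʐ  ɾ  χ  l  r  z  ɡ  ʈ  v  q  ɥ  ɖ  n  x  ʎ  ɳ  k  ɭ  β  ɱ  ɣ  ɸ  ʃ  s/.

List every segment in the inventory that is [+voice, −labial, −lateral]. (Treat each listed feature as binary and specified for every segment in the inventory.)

Checking each segment against [+voice], [−labial], [−lateral]: /ʐ/ (voiced retroflex fricative), /ɾ/ (alveolar tap), /r/ (alveolar trill), /z/ (voiced alveolar fricative), /ɡ/ (voiced velar stop), /ɖ/ (voiced retroflex stop), among others, satisfy every feature; every other segment in the inventory fails at least one.

ʐ, ɾ, r, z, ɡ, ɖ, n, ɳ, ɣ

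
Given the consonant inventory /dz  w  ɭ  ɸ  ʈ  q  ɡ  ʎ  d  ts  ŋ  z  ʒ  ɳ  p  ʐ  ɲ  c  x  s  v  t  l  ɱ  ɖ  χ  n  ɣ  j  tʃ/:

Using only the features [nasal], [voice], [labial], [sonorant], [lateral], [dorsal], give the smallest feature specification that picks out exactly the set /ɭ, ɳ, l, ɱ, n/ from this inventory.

[+sonorant, −dorsal]

Every target segment is [+sonorant], [−dorsal]; each remaining inventory member fails at least one of these. Each conjunct is needed — [−dorsal] alone would also admit /dz, ɸ, ʈ, d, …/; [+sonorant] alone would also admit /w, ʎ, ŋ, ɲ, …/ — and no other single listed feature has exactly this extension, so two is the minimum.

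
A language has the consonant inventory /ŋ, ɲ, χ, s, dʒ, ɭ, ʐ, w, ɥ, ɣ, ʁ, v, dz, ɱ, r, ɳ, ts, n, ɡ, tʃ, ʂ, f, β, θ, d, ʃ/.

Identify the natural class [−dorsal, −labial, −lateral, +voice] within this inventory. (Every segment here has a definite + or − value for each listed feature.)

Checking each segment against [−dorsal], [−labial], [−lateral], [+voice]: /dʒ/ (voiced postalveolar affricate), /ʐ/ (voiced retroflex fricative), /dz/ (voiced alveolar affricate), /r/ (alveolar trill), /ɳ/ (retroflex nasal), /n/ (alveolar nasal), among others, satisfy every feature; every other segment in the inventory fails at least one.

dʒ, ʐ, dz, r, ɳ, n, d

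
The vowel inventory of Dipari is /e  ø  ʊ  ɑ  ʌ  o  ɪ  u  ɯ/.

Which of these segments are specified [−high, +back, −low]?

ʌ, o

The [−high] segments are /e, ø, ɑ, ʌ, o/.
Among these, [+back] gives /ɑ, ʌ, o/.
Of those, [−low] leaves /ʌ, o/.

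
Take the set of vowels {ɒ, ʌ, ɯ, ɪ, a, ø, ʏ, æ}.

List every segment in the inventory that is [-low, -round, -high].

The [-low] segments are /ʌ, ɯ, ɪ, ø, ʏ/.
Among these, [-round] gives /ʌ, ɯ, ɪ/.
Intersecting with [-high] leaves /ʌ/.

ʌ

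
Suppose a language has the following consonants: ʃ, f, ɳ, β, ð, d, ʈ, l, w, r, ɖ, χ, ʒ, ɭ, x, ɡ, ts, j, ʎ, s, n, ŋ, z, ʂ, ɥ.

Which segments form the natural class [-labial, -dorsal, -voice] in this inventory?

ʃ, ʈ, ts, s, ʂ

First, the [-labial] segments are /ʃ, ɳ, ð, d, ʈ, l, r, ɖ, χ, ʒ, ɭ, x, ɡ, ts, j, ʎ, s, n, ŋ, z, ʂ/.
Intersecting with [-dorsal] gives /ʃ, ɳ, ð, d, ʈ, l, r, ɖ, ʒ, ɭ, ts, s, n, z, ʂ/.
Of those, [-voice] leaves /ʃ, ʈ, ts, s, ʂ/.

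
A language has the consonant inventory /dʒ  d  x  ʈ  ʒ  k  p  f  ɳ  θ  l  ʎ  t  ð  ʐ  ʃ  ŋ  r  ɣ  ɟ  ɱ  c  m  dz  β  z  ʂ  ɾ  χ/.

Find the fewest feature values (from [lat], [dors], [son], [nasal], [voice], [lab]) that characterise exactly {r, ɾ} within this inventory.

/r, ɾ/ are all [+sonorant], [-nasal], [-lateral], and no other segment in the inventory matches all three values. Dropping any one of them over-generates: [-nasal, -lateral] alone would also admit /dʒ, d, x, ʈ, …/; [+sonorant, -lateral] alone would also admit /ɳ, ŋ, ɱ, m/; [+sonorant, -nasal] alone would also admit /l, ʎ/. No other combination of two listed features picks out exactly this set either, so fewer than three features will not do.

[+son, -nasal, -lat]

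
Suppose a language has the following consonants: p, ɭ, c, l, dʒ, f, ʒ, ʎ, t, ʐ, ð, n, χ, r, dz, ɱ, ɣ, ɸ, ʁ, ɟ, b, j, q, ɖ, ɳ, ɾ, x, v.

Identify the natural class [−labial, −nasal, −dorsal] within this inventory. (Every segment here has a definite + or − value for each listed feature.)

Eliminate segments failing any feature: /p, f, ɱ, ɸ, b, v/ are [+labial]; /c, ʎ, χ, ɣ, ʁ, ɟ, j, q, x/ are [+dorsal]; /n, ɳ/ are [+nasal]. The remaining /ɭ, l, dʒ, ʒ, t, ʐ, ð, r, dz, ɖ, ɾ/ satisfy [−labial], [−nasal], [−dorsal].

ɭ, l, dʒ, ʒ, t, ʐ, ð, r, dz, ɖ, ɾ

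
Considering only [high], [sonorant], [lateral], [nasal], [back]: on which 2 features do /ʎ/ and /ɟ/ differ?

[sonorant], [lateral]

/ʎ/ is the palatal lateral approximant and /ɟ/ is the voiced palatal stop. Both are [+high], [−nasal], [−back]. /ʎ/ is [+sonorant] while /ɟ/ is [−sonorant]; /ʎ/ is [+lateral] while /ɟ/ is [−lateral], so the distinguishing features are [sonorant], [lateral].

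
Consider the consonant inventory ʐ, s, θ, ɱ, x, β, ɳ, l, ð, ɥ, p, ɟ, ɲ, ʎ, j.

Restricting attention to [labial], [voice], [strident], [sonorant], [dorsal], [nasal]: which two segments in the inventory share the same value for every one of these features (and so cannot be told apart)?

Both /j/ and /ʎ/ are [-labial], [+voice], [-strident], [+sonorant], [+dorsal], [-nasal]. Since the list omits [lateral] — which does distinguish the palatal glide from the palatal lateral approximant — this pair collapses; all other pairs remain distinct.

j, ʎ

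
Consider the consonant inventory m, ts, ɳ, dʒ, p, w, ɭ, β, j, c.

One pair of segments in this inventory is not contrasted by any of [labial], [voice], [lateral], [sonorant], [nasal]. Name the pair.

c, ts

On the given features, /c/ and /ts/ have an identical profile: [−labial], [−voice], [−lateral], [−sonorant], [−nasal]. No other two segments in the inventory coincide on all 5 features. (They do differ in [strident], [delayed release] and [dorsal], which are not among the given features.)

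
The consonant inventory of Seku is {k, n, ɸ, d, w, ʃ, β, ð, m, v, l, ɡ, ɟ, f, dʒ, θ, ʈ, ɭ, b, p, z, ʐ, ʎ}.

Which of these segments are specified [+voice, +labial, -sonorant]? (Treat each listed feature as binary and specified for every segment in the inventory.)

Checking each segment against [+voice], [+labial], [-sonorant]: /β/ (voiced bilabial fricative), /v/ (voiced labiodental fricative), /b/ (voiced bilabial stop) satisfy every feature; every other segment in the inventory fails at least one.

β, v, b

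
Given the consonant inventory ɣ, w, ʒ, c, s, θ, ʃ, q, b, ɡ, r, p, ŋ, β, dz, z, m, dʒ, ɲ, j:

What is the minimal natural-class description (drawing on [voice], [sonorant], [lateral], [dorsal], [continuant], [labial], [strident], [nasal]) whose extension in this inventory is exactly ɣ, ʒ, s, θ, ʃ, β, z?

[−sonorant, +continuant]

/ɣ, ʒ, s, θ, ʃ, β, z/ are all [−sonorant], [+continuant], and no other segment in the inventory matches both values. Dropping any one of them over-generates: [+continuant] alone would also admit /w, r, j/; [−sonorant] alone would also admit /c, q, b, ɡ, …/. No other single listed feature picks out exactly this set either, so fewer than two features will not do.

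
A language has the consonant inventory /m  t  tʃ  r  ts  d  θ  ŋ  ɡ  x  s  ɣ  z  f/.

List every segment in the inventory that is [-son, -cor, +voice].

Checking each segment against [-sonorant], [-coronal], [+voice]: /ɡ/ (voiced velar stop), /ɣ/ (voiced velar fricative) satisfy every feature; every other segment in the inventory fails at least one.

ɡ, ɣ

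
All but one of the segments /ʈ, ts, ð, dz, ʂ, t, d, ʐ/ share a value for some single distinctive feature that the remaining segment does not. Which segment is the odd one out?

ð

/ʐ, ts, ʈ, ʂ, d, dz, t/ are all [-distributed], but /ð/ (voiced dental fricative) is [+distributed]. No other single segment can be removed to leave a set sharing one feature value that the removed segment lacks, so /ð/ is the odd one out.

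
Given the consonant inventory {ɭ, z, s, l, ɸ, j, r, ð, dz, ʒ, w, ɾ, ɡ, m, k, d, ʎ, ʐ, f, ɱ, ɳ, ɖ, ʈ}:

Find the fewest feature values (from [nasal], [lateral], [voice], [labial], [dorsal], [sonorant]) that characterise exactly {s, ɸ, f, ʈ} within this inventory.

Every target segment is [-voice], [-dorsal]; each remaining inventory member fails at least one of these. Each conjunct is needed — [-dorsal] alone would also admit /ɭ, z, l, r, …/; [-voice] alone would also admit /k/ — and no other single listed feature has exactly this extension, so two is the minimum.

[-voice, -dorsal]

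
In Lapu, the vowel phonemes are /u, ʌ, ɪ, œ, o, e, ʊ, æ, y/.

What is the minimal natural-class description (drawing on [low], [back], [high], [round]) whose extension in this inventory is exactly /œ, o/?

[-high, +round]

Every target segment is [-high], [+round]; each remaining inventory member fails at least one of these. Each conjunct is needed — [+round] alone would also admit /u, ʊ, y/; [-high] alone would also admit /ʌ, e, æ/ — and no other single listed feature has exactly this extension, so two is the minimum.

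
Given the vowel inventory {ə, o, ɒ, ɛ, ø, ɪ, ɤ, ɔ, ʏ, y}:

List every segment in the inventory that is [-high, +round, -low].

Among the inventory, the [-high] segments are /ə, o, ɒ, ɛ, ø, ɤ, ɔ/.
Intersecting with [+round] gives /o, ɒ, ø, ɔ/.
Intersecting with [-low] leaves /o, ø, ɔ/.

o, ø, ɔ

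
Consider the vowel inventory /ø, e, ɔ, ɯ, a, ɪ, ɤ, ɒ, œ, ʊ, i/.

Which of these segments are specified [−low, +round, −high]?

Among the inventory, the [−low] segments are /ø, e, ɔ, ɯ, ɪ, ɤ, œ, ʊ, i/.
Of those, [+round] gives /ø, ɔ, œ, ʊ/.
Within that set, [−high] leaves /ø, ɔ, œ/.

ø, ɔ, œ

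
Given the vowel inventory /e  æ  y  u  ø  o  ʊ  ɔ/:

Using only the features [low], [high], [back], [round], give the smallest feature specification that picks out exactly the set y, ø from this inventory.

[−back, +round]

/y, ø/ are all [−back], [+round], and no other segment in the inventory matches both values. Dropping any one of them over-generates: [+round] alone would also admit /u, o, ʊ, ɔ/; [−back] alone would also admit /e, æ/. No other single listed feature picks out exactly this set either, so fewer than two features will not do.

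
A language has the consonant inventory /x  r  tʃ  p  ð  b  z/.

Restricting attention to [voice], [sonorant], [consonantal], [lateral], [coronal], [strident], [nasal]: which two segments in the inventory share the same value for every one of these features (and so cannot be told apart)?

/p/ (voiceless bilabial stop) and /x/ (voiceless velar fricative) are both [−voice], [−sonorant], [+consonantal], [−lateral], [−coronal], [−strident], [−nasal], so none of the listed features separates them. (They do differ in [continuant], [labial] and [dorsal], which are not among the given features.) Every other pair in the inventory differs on at least one listed feature.

p, x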